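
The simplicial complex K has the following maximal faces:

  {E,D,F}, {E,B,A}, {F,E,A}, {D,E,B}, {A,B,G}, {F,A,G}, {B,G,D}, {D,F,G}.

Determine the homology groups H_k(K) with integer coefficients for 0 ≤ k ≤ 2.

Take the total order A < B < D < E < F < G on the vertex set. Then K (dimension 2) consists of the simplices:

  0-simplices (6): A, B, D, E, F, G
  1-simplices (12): AB, AE, AF, AG, BD, BE, BG, DE, DF, DG, EF, FG
  2-simplices (8): ABE, ABG, AEF, AFG, BDE, BDG, DEF, DFG

giving chain groups C_0 ≅ Z^6, C_1 ≅ Z^12, C_2 ≅ Z^8.

∂_1: C_1 → C_0 maps an edge to its endpoints' difference, ∂[p,q] = q − p.
As a 6×12 matrix over Z this has rank 5, with invariant factors (1,1,1,1,1).

∂_2: C_2 → C_1 acts by ∂[p,q,r] = [q,r] − [p,r] + [p,q]. For instance
  ∂AEF = EF − AF + AE,
  ∂AFG = FG − AG + AF.
The resulting 12×8 matrix has rank 7, and its Smith normal form has invariant factors (1,1,1,1,1,1,1).

Reading off H_k = ker ∂_k / im ∂_{k+1}:

  H_0: rank C_0 − rank ∂_1 = 6 − 5 = 1, and the invariant factors of ∂_1 are all 1, so H_0 ≅ Z.
  H_1: rank ker ∂_1 − rank ∂_2 = (12 − 5) − 7 = 0, and the invariant factors of ∂_2 are all 1, so H_1 ≅ 0.
  H_2: rank ker ∂_2 − rank ∂_3 = (8 − 7) − 0 = 1, and there is no ∂_3, so H_2 ≅ Z.

H_0 = Z,  H_1 = 0,  H_2 = Z.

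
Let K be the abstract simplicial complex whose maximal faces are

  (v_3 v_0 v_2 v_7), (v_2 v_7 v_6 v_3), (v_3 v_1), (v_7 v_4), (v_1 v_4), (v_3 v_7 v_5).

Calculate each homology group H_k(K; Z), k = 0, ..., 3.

Order the vertices as v_0 < v_1 < v_2 < v_3 < v_4 < v_5 < v_6 < v_7. Listing each simplex with vertices in this order, K has dimension 3 with simplices:

  0-simplices (8): [v_0], [v_1], [v_2], [v_3], [v_4], [v_5], [v_6], [v_7]
  1-simplices (14): [v_0,v_2], [v_0,v_3], [v_0,v_7], [v_1,v_3], [v_1,v_4], [v_2,v_3], [v_2,v_6], [v_2,v_7], [v_3,v_5], [v_3,v_6], [v_3,v_7], [v_4,v_7], [v_5,v_7], [v_6,v_7]
  2-simplices (8): [v_0,v_2,v_3], [v_0,v_2,v_7], [v_0,v_3,v_7], [v_2,v_3,v_6], [v_2,v_3,v_7], [v_2,v_6,v_7], [v_3,v_5,v_7], [v_3,v_6,v_7]
  3-simplices (2): [v_0,v_2,v_3,v_7], [v_2,v_3,v_6,v_7]

so the chain groups are C_0 ≅ Z^8, C_1 ≅ Z^14, C_2 ≅ Z^8, C_3 ≅ Z^2.

The boundary map ∂_1: C_1 → C_0 sends each edge [p,q] (with p < q) to q − p.
The 8×14 boundary matrix has rank 7 and Smith normal form diag(1,1,1,1,1,1,1).

The boundary map ∂_2: C_2 → C_1 sends each 2-simplex [p,q,r] to [q,r] − [p,r] + [p,q]. For instance
  ∂[v_2,v_3,v_6] = [v_3,v_6] − [v_2,v_6] + [v_2,v_3],
  ∂[v_2,v_6,v_7] = [v_6,v_7] − [v_2,v_7] + [v_2,v_6].
This gives a 14×8 integer matrix of rank 6; reducing to Smith normal form yields diagonal entries (1,1,1,1,1,1).

∂_3: C_3 → C_2 sends each 3-simplex σ to the alternating sum Σ_i (−1)^i (σ with its i-th vertex removed). For instance
  ∂[v_0,v_2,v_3,v_7] = [v_2,v_3,v_7] − [v_0,v_3,v_7] + [v_0,v_2,v_7] − [v_0,v_2,v_3],
  ∂[v_2,v_3,v_6,v_7] = [v_3,v_6,v_7] − [v_2,v_6,v_7] + [v_2,v_3,v_7] − [v_2,v_3,v_6].
As a 8×2 matrix over Z this has rank 2, with invariant factors (1,1).

Reading off H_k = ker ∂_k / im ∂_{k+1}:

  H_0: rank C_0 − rank ∂_1 = 8 − 7 = 1, and the invariant factors of ∂_1 are all 1, so H_0 ≅ Z.
  H_1: rank ker ∂_1 − rank ∂_2 = (14 − 7) − 6 = 1, and the invariant factors of ∂_2 are all 1, so H_1 ≅ Z.
  H_2: rank ker ∂_2 − rank ∂_3 = (8 − 6) − 2 = 0, and the invariant factors of ∂_3 are all 1, so H_2 ≅ 0.
  H_3: rank ker ∂_3 − rank ∂_4 = (2 − 2) − 0 = 0, and there is no ∂_4, so H_3 ≅ 0.

H_0 = Z,  H_1 = Z,  H_2 = 0,  H_3 = 0.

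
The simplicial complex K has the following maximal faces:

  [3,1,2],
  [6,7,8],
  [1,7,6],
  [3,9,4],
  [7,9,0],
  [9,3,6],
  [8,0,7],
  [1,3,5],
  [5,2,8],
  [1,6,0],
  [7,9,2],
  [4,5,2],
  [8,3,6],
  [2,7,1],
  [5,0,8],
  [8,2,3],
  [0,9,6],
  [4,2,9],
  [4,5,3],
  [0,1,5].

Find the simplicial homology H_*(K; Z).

K has 10 vertices, 30 edges, 20 triangles.
rank ∂_0 = 0, rank ∂_1 = 9 ⇒ b_0 = 10 − 0 − 9 = 1; all invariant factors of ∂_1 are 1 so no torsion. So H_0 = Z.
rank ∂_1 = 9, rank ∂_2 = 20 ⇒ b_1 = 30 − 9 − 20 = 1; ∂_2 has invariant factor(s) [2] giving torsion. So H_1 = Z ⊕ Z/2.
rank ∂_2 = 20, rank ∂_3 = 0 ⇒ b_2 = 20 − 20 − 0 = 0. So H_2 = 0.

H_0 ≅ Z,  H_1 ≅ Z ⊕ Z/2,  H_2 = 0.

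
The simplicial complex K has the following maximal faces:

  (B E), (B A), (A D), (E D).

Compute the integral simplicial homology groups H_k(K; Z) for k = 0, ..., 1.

H_0 = Z,  H_1 = Z.

Order the vertices as A < B < D < E. Listing each simplex with vertices in this order, K has dimension 1 with simplices:

  0-simplices (4): A, B, D, E
  1-simplices (4): AB, AD, BE, DE

giving chain groups C_0 ≅ Z^4, C_1 ≅ Z^4.

The boundary map ∂_1: C_1 → C_0 is given by ∂[p,q] = [q] − [p]. For instance
  ∂BE = E − B.
As a 4×4 matrix over Z this has rank 3, with invariant factors (1,1,1).

Computing H_k = (kernel of ∂_k) / (image of ∂_{k+1}):

  H_0: rank C_0 − rank ∂_1 = 4 − 3 = 1, and the invariant factors of ∂_1 are all 1, so H_0 ≅ Z.
  H_1: rank ker ∂_1 − rank ∂_2 = (4 − 3) − 0 = 1, and there is no ∂_2, so H_1 ≅ Z.

(K is a triangulation of the circle S^1.)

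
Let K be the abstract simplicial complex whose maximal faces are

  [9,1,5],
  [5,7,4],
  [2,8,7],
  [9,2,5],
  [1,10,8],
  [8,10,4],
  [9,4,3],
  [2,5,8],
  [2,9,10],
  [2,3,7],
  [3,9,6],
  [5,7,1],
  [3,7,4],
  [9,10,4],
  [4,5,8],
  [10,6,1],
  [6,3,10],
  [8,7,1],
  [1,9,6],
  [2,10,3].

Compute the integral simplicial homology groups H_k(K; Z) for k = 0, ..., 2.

H_0 = Z,  H_1 = Z ⊕ Z/2,  H_2 = 0.

Take the total order 1 < 2 < 3 < 4 < 5 < 6 < 7 < 8 < 9 < 10 on the vertex set. Then K (dimension 2) consists of the simplices:

  0-simplices (10): [1], [2], [3], [4], [5], [6], [7], [8], [9], [10]
  1-simplices (30): (30 of them)
  2-simplices (20): (20 of them)

giving chain groups C_0 ≅ Z^10, C_1 ≅ Z^30, C_2 ≅ Z^20.

∂_1: C_1 → C_0 is given by ∂[p,q] = [q] − [p]. For instance
  ∂[6,10] = [10] − [6].
The 10×30 boundary matrix has rank 9 and Smith normal form diag(1,1,1,1,1,1,1,1,1).

The boundary map ∂_2: C_2 → C_1 maps a triangle to the signed sum of its edges. For instance
  ∂[2,9,10] = [9,10] − [2,10] + [2,9],
  ∂[2,3,10] = [3,10] − [2,10] + [2,3].
The resulting 30×20 matrix has rank 20, and its Smith normal form has invariant factors (1,1,1,1,1,1,1,1,1,1,1,1,1,1,1,1,1,1,1,2).

Reading off H_k = ker ∂_k / im ∂_{k+1}:

  H_0: rank C_0 − rank ∂_1 = 10 − 9 = 1, and the invariant factors of ∂_1 are all 1, so H_0 = Z.
  H_1: rank ker ∂_1 − rank ∂_2 = (30 − 9) − 20 = 1, and ∂_2 has invariant factor 2 > 1, so H_1 = Z ⊕ Z/2.
  H_2: rank ker ∂_2 − rank ∂_3 = (20 − 20) − 0 = 0, and there is no ∂_3, so H_2 = 0.

As a check, the Euler characteristic is 10 − 30 + 20 = 0, which agrees with 1 − 1 + 0 = 0.
(K is a triangulation of the Klein bottle.)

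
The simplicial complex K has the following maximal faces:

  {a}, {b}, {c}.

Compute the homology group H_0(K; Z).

Order the vertices as a < b < c. Listing each simplex with vertices in this order, K has dimension 0 with simplices:

  0-simplices (3): a, b, c

Hence C_0 ≅ Z^3.

Computing H_k = (kernel of ∂_k) / (image of ∂_{k+1}):

  H_0: rank C_0 − rank ∂_1 = 3 − 0 = 3, and there is no ∂_1, so H_0 = Z^3.

H_0 ≅ Z^3.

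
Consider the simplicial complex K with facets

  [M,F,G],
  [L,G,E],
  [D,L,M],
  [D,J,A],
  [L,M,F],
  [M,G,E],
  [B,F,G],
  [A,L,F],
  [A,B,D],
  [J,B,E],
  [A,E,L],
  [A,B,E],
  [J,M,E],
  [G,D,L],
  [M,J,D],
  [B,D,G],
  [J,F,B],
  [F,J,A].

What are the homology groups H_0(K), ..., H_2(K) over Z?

Fix the vertex order A < B < D < E < F < G < J < L < M and write every simplex with vertices in increasing order. Then dim K = 2 and the simplices of K are:

  0-simplices (9): A, B, D, E, F, G, J, L, M
  1-simplices (27): AB, AD, AE, AF, AJ, AL, BD, BE, BF, BG, BJ, DG, DJ, DL, DM, EG, EJ, EL, EM, FG, FJ, FL, FM, GL, GM, JM, LM
  2-simplices (18): ABD, ABE, ADJ, AEL, AFJ, AFL, BDG, BEJ, BFG, BFJ, DGL, DJM, DLM, EGL, EGM, EJM, FGM, FLM

so the chain groups are C_0 ≅ Z^9, C_1 ≅ Z^27, C_2 ≅ Z^18.

∂_1: C_1 → C_0 maps an edge to its endpoints' difference, ∂[p,q] = q − p. For instance
  ∂DG = G − D.
This gives a 9×27 integer matrix of rank 8; reducing to Smith normal form yields diagonal entries (1,1,1,1,1,1,1,1).

The boundary map ∂_2: C_2 → C_1 sends each 2-simplex [p,q,r] to [q,r] − [p,r] + [p,q]. For instance
  ∂DJM = JM − DM + DJ,
  ∂EGM = GM − EM + EG.
This gives a 27×18 integer matrix of rank 18; reducing to Smith normal form yields diagonal entries (1,1,1,1,1,1,1,1,1,1,1,1,1,1,1,1,1,2).

Computing H_k = (kernel of ∂_k) / (image of ∂_{k+1}):

  H_0: rank C_0 − rank ∂_1 = 9 − 8 = 1, and the invariant factors of ∂_1 are all 1, so H_0 = Z.
  H_1: rank ker ∂_1 − rank ∂_2 = (27 − 8) − 18 = 1, and ∂_2 has invariant factor 2 > 1, so H_1 = Z ⊕ Z/2Z.
  H_2: rank ker ∂_2 − rank ∂_3 = (18 − 18) − 0 = 0, and there is no ∂_3, so H_2 = 0.

(K is a triangulation of the Klein bottle.)

H_0 ≅ Z,  H_1 ≅ Z ⊕ Z/2Z,  H_2 = 0.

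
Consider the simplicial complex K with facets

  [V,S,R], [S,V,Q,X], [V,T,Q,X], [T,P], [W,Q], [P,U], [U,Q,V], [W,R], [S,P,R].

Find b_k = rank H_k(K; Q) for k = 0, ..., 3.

K has 9 vertices, 19 edges, 10 triangles, 2 3-simplices.
rank ∂_0 = 0, rank ∂_1 = 8 ⇒ b_0 = 9 − 0 − 8 = 1; all invariant factors of ∂_1 are 1 so no torsion. So H_0 ≅ Z.
rank ∂_1 = 8, rank ∂_2 = 8 ⇒ b_1 = 19 − 8 − 8 = 3; all invariant factors of ∂_2 are 1 so no torsion. So H_1 ≅ Z^3.
rank ∂_2 = 8, rank ∂_3 = 2 ⇒ b_2 = 10 − 8 − 2 = 0; all invariant factors of ∂_3 are 1 so no torsion. So H_2 ≅ 0.
rank ∂_3 = 2, rank ∂_4 = 0 ⇒ b_3 = 2 − 2 − 0 = 0. So H_3 ≅ 0.

b_0 = 1, b_1 = 3, b_2 = 0, b_3 = 0.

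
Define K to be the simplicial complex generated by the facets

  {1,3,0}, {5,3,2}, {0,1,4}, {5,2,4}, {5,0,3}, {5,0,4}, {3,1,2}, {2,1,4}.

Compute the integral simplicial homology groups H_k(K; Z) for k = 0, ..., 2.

Take the total order 0 < 1 < 2 < 3 < 4 < 5 on the vertex set. Then K (dimension 2) consists of the simplices:

  0-simplices (6): [0], [1], [2], [3], [4], [5]
  1-simplices (12): [0,1], [0,3], [0,4], [0,5], [1,2], [1,3], [1,4], [2,3], [2,4], [2,5], [3,5], [4,5]
  2-simplices (8): [0,1,3], [0,1,4], [0,3,5], [0,4,5], [1,2,3], [1,2,4], [2,3,5], [2,4,5]

so the chain groups are C_0 ≅ Z^6, C_1 ≅ Z^12, C_2 ≅ Z^8.

The boundary map ∂_1: C_1 → C_0 maps an edge to its endpoints' difference, ∂[p,q] = q − p.
This gives a 6×12 integer matrix of rank 5; reducing to Smith normal form yields diagonal entries (1,1,1,1,1).

∂_2: C_2 → C_1 maps a triangle to the signed sum of its edges. For instance
  ∂[0,4,5] = [4,5] − [0,5] + [0,4],
  ∂[2,3,5] = [3,5] − [2,5] + [2,3].
This gives a 12×8 integer matrix of rank 7; reducing to Smith normal form yields diagonal entries (1,1,1,1,1,1,1).

From H_k ≅ ker(∂_k) / im(∂_{k+1}) we obtain:

  H_0: rank C_0 − rank ∂_1 = 6 − 5 = 1, and the invariant factors of ∂_1 are all 1, so H_0 ≅ Z.
  H_1: rank ker ∂_1 − rank ∂_2 = (12 − 5) − 7 = 0, and the invariant factors of ∂_2 are all 1, so H_1 ≅ 0.
  H_2: rank ker ∂_2 − rank ∂_3 = (8 − 7) − 0 = 1, and there is no ∂_3, so H_2 ≅ Z.

H_0 ≅ Z,  H_1 = 0,  H_2 ≅ Z.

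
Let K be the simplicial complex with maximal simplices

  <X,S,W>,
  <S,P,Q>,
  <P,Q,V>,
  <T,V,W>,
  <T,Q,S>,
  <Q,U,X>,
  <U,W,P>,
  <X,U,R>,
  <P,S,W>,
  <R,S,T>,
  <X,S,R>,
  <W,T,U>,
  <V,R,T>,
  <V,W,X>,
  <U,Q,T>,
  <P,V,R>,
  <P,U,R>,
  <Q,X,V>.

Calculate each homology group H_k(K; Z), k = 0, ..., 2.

H_0 = Z,  H_1 = Z^2,  H_2 = Z.

Fix the vertex order P < Q < R < S < T < U < V < W < X and write every simplex with vertices in increasing order. Then dim K = 2 and the simplices of K are:

  0-simplices (9): P, Q, R, S, T, U, V, W, X
  1-simplices (27): PQ, PR, PS, PU, PV, PW, QS, QT, QU, QV, QX, RS, RT, RU, RV, RX, ST, SW, SX, TU, TV, TW, UW, UX, VW, VX, WX
  2-simplices (18): PQS, PQV, PRU, PRV, PSW, PUW, QST, QTU, QUX, QVX, RST, RSX, RTV, RUX, SWX, TUW, TVW, VWX

giving chain groups C_0 ≅ Z^9, C_1 ≅ Z^27, C_2 ≅ Z^18.

Boundary ∂_1: C_1 → C_0 sends each edge [p,q] (with p < q) to q − p. For instance
  ∂SW = W − S.
The resulting 9×27 matrix has rank 8, and its Smith normal form has invariant factors (1,1,1,1,1,1,1,1).

Boundary ∂_2: C_2 → C_1 acts by ∂[p,q,r] = [q,r] − [p,r] + [p,q]. For instance
  ∂PQV = QV − PV + PQ,
  ∂SWX = WX − SX + SW.
This gives a 27×18 integer matrix of rank 17; reducing to Smith normal form yields diagonal entries (1,1,1,1,1,1,1,1,1,1,1,1,1,1,1,1,1).

Computing H_k = (kernel of ∂_k) / (image of ∂_{k+1}):

  H_0: rank C_0 − rank ∂_1 = 9 − 8 = 1, and the invariant factors of ∂_1 are all 1, so H_0 = Z.
  H_1: rank ker ∂_1 − rank ∂_2 = (27 − 8) − 17 = 2, and the invariant factors of ∂_2 are all 1, so H_1 = Z^2.
  H_2: rank ker ∂_2 − rank ∂_3 = (18 − 17) − 0 = 1, and there is no ∂_3, so H_2 = Z.

As a check, the Euler characteristic is 9 − 27 + 18 = 0, which agrees with 1 − 2 + 1 = 0.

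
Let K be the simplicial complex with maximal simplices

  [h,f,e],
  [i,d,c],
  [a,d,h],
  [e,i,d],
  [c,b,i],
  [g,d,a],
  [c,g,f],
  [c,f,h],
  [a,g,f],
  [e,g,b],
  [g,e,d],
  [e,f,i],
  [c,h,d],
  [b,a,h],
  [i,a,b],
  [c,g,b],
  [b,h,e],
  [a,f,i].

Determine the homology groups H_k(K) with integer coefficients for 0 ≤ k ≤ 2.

H_0 ≅ Z,  H_1 ≅ Z^2,  H_2 ≅ Z.

Order the vertices as a < b < c < d < e < f < g < h < i. Listing each simplex with vertices in this order, K has dimension 2 with simplices:

  0-simplices (9): a, b, c, d, e, f, g, h, i
  1-simplices (27): ab, ad, af, ag, ah, ai, bc, be, bg, bh, bi, cd, cf, cg, ch, ci, de, dg, dh, di, ef, eg, eh, ei, fg, fh, fi
  2-simplices (18): abh, abi, adg, adh, afg, afi, bcg, bci, beg, beh, cdh, cdi, cfg, cfh, deg, dei, efh, efi

so the chain groups are C_0 ≅ Z^9, C_1 ≅ Z^27, C_2 ≅ Z^18.

The boundary map ∂_1: C_1 → C_0 sends each edge [p,q] (with p < q) to q − p. For instance
  ∂fh = h − f.
As a 9×27 matrix over Z this has rank 8, with invariant factors (1,1,1,1,1,1,1,1).

The boundary map ∂_2: C_2 → C_1 sends each 2-simplex [p,q,r] to [q,r] − [p,r] + [p,q]. For instance
  ∂abh = bh − ah + ab,
  ∂abi = bi − ai + ab.
As a 27×18 matrix over Z this has rank 17, with invariant factors (1,1,1,1,1,1,1,1,1,1,1,1,1,1,1,1,1).

From H_k ≅ ker(∂_k) / im(∂_{k+1}) we obtain:

  H_0: rank C_0 − rank ∂_1 = 9 − 8 = 1, and the invariant factors of ∂_1 are all 1, so H_0 ≅ Z.
  H_1: rank ker ∂_1 − rank ∂_2 = (27 − 8) − 17 = 2, and the invariant factors of ∂_2 are all 1, so H_1 ≅ Z^2.
  H_2: rank ker ∂_2 − rank ∂_3 = (18 − 17) − 0 = 1, and there is no ∂_3, so H_2 ≅ Z.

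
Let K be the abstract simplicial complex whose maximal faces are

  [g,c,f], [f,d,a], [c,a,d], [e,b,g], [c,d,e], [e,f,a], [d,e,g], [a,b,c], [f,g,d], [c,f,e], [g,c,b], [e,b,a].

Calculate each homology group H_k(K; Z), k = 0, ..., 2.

K has 7 vertices, 18 edges, 12 triangles.
rank ∂_0 = 0, rank ∂_1 = 6 ⇒ b_0 = 7 − 0 − 6 = 1; all invariant factors of ∂_1 are 1 so no torsion. So H_0 = Z.
rank ∂_1 = 6, rank ∂_2 = 12 ⇒ b_1 = 18 − 6 − 12 = 0; ∂_2 has invariant factor(s) [2] giving torsion. So H_1 = Z_2.
rank ∂_2 = 12, rank ∂_3 = 0 ⇒ b_2 = 12 − 12 − 0 = 0. So H_2 = 0.

H_0 ≅ Z,  H_1 ≅ Z_2,  H_2 = 0.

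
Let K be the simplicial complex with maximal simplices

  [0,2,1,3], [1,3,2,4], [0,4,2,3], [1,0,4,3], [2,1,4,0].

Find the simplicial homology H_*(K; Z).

We work with the vertex ordering 0 < 1 < 2 < 3 < 4. The simplices of K, each written with vertices in increasing order, are:

  0-simplices (5): [0], [1], [2], [3], [4]
  1-simplices (10): [0,1], [0,2], [0,3], [0,4], [1,2], [1,3], [1,4], [2,3], [2,4], [3,4]
  2-simplices (10): [0,1,2], [0,1,3], [0,1,4], [0,2,3], [0,2,4], [0,3,4], [1,2,3], [1,2,4], [1,3,4], [2,3,4]
  3-simplices (5): [0,1,2,3], [0,1,2,4], [0,1,3,4], [0,2,3,4], [1,2,3,4]

giving chain groups C_0 ≅ Z^5, C_1 ≅ Z^10, C_2 ≅ Z^10, C_3 ≅ Z^5.

The boundary map ∂_1: C_1 → C_0 is given by ∂[p,q] = [q] − [p]. For instance
  ∂[3,4] = [4] − [3].
This gives a 5×10 integer matrix of rank 4; reducing to Smith normal form yields diagonal entries (1,1,1,1).

∂_2: C_2 → C_1 maps a triangle to the signed sum of its edges. For instance
  ∂[0,1,4] = [1,4] − [0,4] + [0,1],
  ∂[1,3,4] = [3,4] − [1,4] + [1,3].
The 10×10 boundary matrix has rank 6 and Smith normal form diag(1,1,1,1,1,1).

The boundary map ∂_3: C_3 → C_2 sends each 3-simplex σ to the alternating sum Σ_i (−1)^i (σ with its i-th vertex removed). For instance
  ∂[0,1,2,3] = [1,2,3] − [0,2,3] + [0,1,3] − [0,1,2],
  ∂[0,1,2,4] = [1,2,4] − [0,2,4] + [0,1,4] − [0,1,2].
The resulting 10×5 matrix has rank 4, and its Smith normal form has invariant factors (1,1,1,1).

Computing H_k = (kernel of ∂_k) / (image of ∂_{k+1}):

  H_0: rank C_0 − rank ∂_1 = 5 − 4 = 1, and the invariant factors of ∂_1 are all 1, so H_0 ≅ Z.
  H_1: rank ker ∂_1 − rank ∂_2 = (10 − 4) − 6 = 0, and the invariant factors of ∂_2 are all 1, so H_1 ≅ 0.
  H_2: rank ker ∂_2 − rank ∂_3 = (10 − 6) − 4 = 0, and the invariant factors of ∂_3 are all 1, so H_2 ≅ 0.
  H_3: rank ker ∂_3 − rank ∂_4 = (5 − 4) − 0 = 1, and there is no ∂_4, so H_3 ≅ Z.

H_0 = Z,  H_1 = 0,  H_2 = 0,  H_3 = Z.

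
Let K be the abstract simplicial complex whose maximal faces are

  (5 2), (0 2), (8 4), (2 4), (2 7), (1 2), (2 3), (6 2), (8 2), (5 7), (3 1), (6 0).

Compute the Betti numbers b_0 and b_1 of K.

b_0 = 1, b_1 = 4.

We work with the vertex ordering 0 < 1 < 2 < 3 < 4 < 5 < 6 < 7 < 8. The simplices of K, each written with vertices in increasing order, are:

  0-simplices (9): [0], [1], [2], [3], [4], [5], [6], [7], [8]
  1-simplices (12): [0,2], [0,6], [1,2], [1,3], [2,3], [2,4], [2,5], [2,6], [2,7], [2,8], [4,8], [5,7]

Hence C_0 ≅ Z^9, C_1 ≅ Z^12.

The boundary map ∂_1: C_1 → C_0 sends each edge [p,q] (with p < q) to q − p. For instance
  ∂[1,3] = [3] − [1].
As a 9×12 matrix over Z this has rank 8, with invariant factors (1,1,1,1,1,1,1,1).

Computing H_k = (kernel of ∂_k) / (image of ∂_{k+1}):

  H_0: rank C_0 − rank ∂_1 = 9 − 8 = 1, and the invariant factors of ∂_1 are all 1, so H_0 = Z.
  H_1: rank ker ∂_1 − rank ∂_2 = (12 − 8) − 0 = 4, and there is no ∂_2, so H_1 = Z^4.

As a check, the Euler characteristic is 9 − 12 = -3, which agrees with 1 − 4 = -3.

Hence the Betti numbers are b_0 = 1, b_1 = 4.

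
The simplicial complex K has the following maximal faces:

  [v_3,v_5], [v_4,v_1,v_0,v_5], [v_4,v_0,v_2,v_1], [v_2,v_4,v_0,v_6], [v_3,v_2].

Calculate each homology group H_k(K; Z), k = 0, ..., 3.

H_0 = Z,  H_1 = Z,  H_2 = 0,  H_3 = 0.

We work with the vertex ordering v_0 < v_1 < v_2 < v_3 < v_4 < v_5 < v_6. The simplices of K, each written with vertices in increasing order, are:

  0-simplices (7): [v_0], [v_1], [v_2], [v_3], [v_4], [v_5], [v_6]
  1-simplices (14): [v_0,v_1], [v_0,v_2], [v_0,v_4], [v_0,v_5], [v_0,v_6], [v_1,v_2], [v_1,v_4], [v_1,v_5], [v_2,v_3], [v_2,v_4], [v_2,v_6], [v_3,v_5], [v_4,v_5], [v_4,v_6]
  2-simplices (10): [v_0,v_1,v_2], [v_0,v_1,v_4], [v_0,v_1,v_5], [v_0,v_2,v_4], [v_0,v_2,v_6], [v_0,v_4,v_5], [v_0,v_4,v_6], [v_1,v_2,v_4], [v_1,v_4,v_5], [v_2,v_4,v_6]
  3-simplices (3): [v_0,v_1,v_2,v_4], [v_0,v_1,v_4,v_5], [v_0,v_2,v_4,v_6]

so the chain groups are C_0 ≅ Z^7, C_1 ≅ Z^14, C_2 ≅ Z^10, C_3 ≅ Z^3.

∂_1: C_1 → C_0 maps an edge to its endpoints' difference, ∂[p,q] = q − p. For instance
  ∂[v_1,v_4] = [v_4] − [v_1].
As a 7×14 matrix over Z this has rank 6, with invariant factors (1,1,1,1,1,1).

The boundary map ∂_2: C_2 → C_1 maps a triangle to the signed sum of its edges. For instance
  ∂[v_0,v_4,v_6] = [v_4,v_6] − [v_0,v_6] + [v_0,v_4],
  ∂[v_0,v_1,v_4] = [v_1,v_4] − [v_0,v_4] + [v_0,v_1].
The resulting 14×10 matrix has rank 7, and its Smith normal form has invariant factors (1,1,1,1,1,1,1).

∂_3: C_3 → C_2 sends each 3-simplex σ to the alternating sum Σ_i (−1)^i (σ with its i-th vertex removed). For instance
  ∂[v_0,v_1,v_2,v_4] = [v_1,v_2,v_4] − [v_0,v_2,v_4] + [v_0,v_1,v_4] − [v_0,v_1,v_2],
  ∂[v_0,v_1,v_4,v_5] = [v_1,v_4,v_5] − [v_0,v_4,v_5] + [v_0,v_1,v_5] − [v_0,v_1,v_4].
The 10×3 boundary matrix has rank 3 and Smith normal form diag(1,1,1).

From H_k ≅ ker(∂_k) / im(∂_{k+1}) we obtain:

  H_0: rank C_0 − rank ∂_1 = 7 − 6 = 1, and the invariant factors of ∂_1 are all 1, so H_0 = Z.
  H_1: rank ker ∂_1 − rank ∂_2 = (14 − 6) − 7 = 1, and the invariant factors of ∂_2 are all 1, so H_1 = Z.
  H_2: rank ker ∂_2 − rank ∂_3 = (10 − 7) − 3 = 0, and the invariant factors of ∂_3 are all 1, so H_2 = 0.
  H_3: rank ker ∂_3 − rank ∂_4 = (3 − 3) − 0 = 0, and there is no ∂_4, so H_3 = 0.

As a check, the Euler characteristic is 7 − 14 + 10 − 3 = 0, which agrees with 1 − 1 + 0 − 0 = 0.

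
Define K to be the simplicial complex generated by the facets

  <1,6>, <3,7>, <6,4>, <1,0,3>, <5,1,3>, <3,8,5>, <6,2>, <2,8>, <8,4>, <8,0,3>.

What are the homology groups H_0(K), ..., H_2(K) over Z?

H_0 = Z,  H_1 = Z^2,  H_2 = 0.

We work with the vertex ordering 0 < 1 < 2 < 3 < 4 < 5 < 6 < 7 < 8. The simplices of K, each written with vertices in increasing order, are:

  0-simplices (9): [0], [1], [2], [3], [4], [5], [6], [7], [8]
  1-simplices (14): [0,1], [0,3], [0,8], [1,3], [1,5], [1,6], [2,6], [2,8], [3,5], [3,7], [3,8], [4,6], [4,8], [5,8]
  2-simplices (4): [0,1,3], [0,3,8], [1,3,5], [3,5,8]

giving chain groups C_0 ≅ Z^9, C_1 ≅ Z^14, C_2 ≅ Z^4.

The boundary map ∂_1: C_1 → C_0 sends each edge [p,q] (with p < q) to q − p.
This gives a 9×14 integer matrix of rank 8; reducing to Smith normal form yields diagonal entries (1,1,1,1,1,1,1,1).

∂_2: C_2 → C_1 maps a triangle to the signed sum of its edges. For instance
  ∂[1,3,5] = [3,5] − [1,5] + [1,3],
  ∂[0,1,3] = [1,3] − [0,3] + [0,1].
As a 14×4 matrix over Z this has rank 4, with invariant factors (1,1,1,1).

Computing H_k = (kernel of ∂_k) / (image of ∂_{k+1}):

  H_0: rank C_0 − rank ∂_1 = 9 − 8 = 1, and the invariant factors of ∂_1 are all 1, so H_0 = Z.
  H_1: rank ker ∂_1 − rank ∂_2 = (14 − 8) − 4 = 2, and the invariant factors of ∂_2 are all 1, so H_1 = Z^2.
  H_2: rank ker ∂_2 − rank ∂_3 = (4 − 4) − 0 = 0, and there is no ∂_3, so H_2 = 0.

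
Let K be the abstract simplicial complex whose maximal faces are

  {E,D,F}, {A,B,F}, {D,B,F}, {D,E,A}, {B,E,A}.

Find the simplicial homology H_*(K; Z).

Order the vertices as A < B < D < E < F. Listing each simplex with vertices in this order, K has dimension 2 with simplices:

  0-simplices (5): A, B, D, E, F
  1-simplices (10): AB, AD, AE, AF, BD, BE, BF, DE, DF, EF
  2-simplices (5): ABE, ABF, ADE, BDF, DEF

giving chain groups C_0 ≅ Z^5, C_1 ≅ Z^10, C_2 ≅ Z^5.

∂_1: C_1 → C_0 is given by ∂[p,q] = [q] − [p]. For instance
  ∂AB = B − A.
This gives a 5×10 integer matrix of rank 4; reducing to Smith normal form yields diagonal entries (1,1,1,1).

∂_2: C_2 → C_1 maps a triangle to the signed sum of its edges. For instance
  ∂BDF = DF − BF + BD,
  ∂ABE = BE − AE + AB.
The 10×5 boundary matrix has rank 5 and Smith normal form diag(1,1,1,1,1).

Reading off H_k = ker ∂_k / im ∂_{k+1}:

  H_0: rank C_0 − rank ∂_1 = 5 − 4 = 1, and the invariant factors of ∂_1 are all 1, so H_0 ≅ Z.
  H_1: rank ker ∂_1 − rank ∂_2 = (10 − 4) − 5 = 1, and the invariant factors of ∂_2 are all 1, so H_1 ≅ Z.
  H_2: rank ker ∂_2 − rank ∂_3 = (5 − 5) − 0 = 0, and there is no ∂_3, so H_2 ≅ 0.

H_0 ≅ Z,  H_1 ≅ Z,  H_2 = 0.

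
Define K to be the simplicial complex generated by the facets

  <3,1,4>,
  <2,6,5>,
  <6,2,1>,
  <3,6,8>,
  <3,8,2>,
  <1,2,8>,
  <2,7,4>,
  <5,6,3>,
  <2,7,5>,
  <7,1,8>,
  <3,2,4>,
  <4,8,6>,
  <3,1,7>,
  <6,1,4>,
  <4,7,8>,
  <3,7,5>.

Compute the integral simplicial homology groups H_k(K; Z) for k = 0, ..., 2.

Fix the vertex order 1 < 2 < 3 < 4 < 5 < 6 < 7 < 8 and write every simplex with vertices in increasing order. Then dim K = 2 and the simplices of K are:

  0-simplices (8): [1], [2], [3], [4], [5], [6], [7], [8]
  1-simplices (24): (24 of them)
  2-simplices (16): [1,2,6], [1,2,8], [1,3,4], [1,3,7], [1,4,6], [1,7,8], [2,3,4], [2,3,8], [2,4,7], [2,5,6], [2,5,7], [3,5,6], [3,5,7], [3,6,8], [4,6,8], [4,7,8]

giving chain groups C_0 ≅ Z^8, C_1 ≅ Z^24, C_2 ≅ Z^16.

∂_1: C_1 → C_0 maps an edge to its endpoints' difference, ∂[p,q] = q − p.
The 8×24 boundary matrix has rank 7 and Smith normal form diag(1,1,1,1,1,1,1).

∂_2: C_2 → C_1 sends each 2-simplex [p,q,r] to [q,r] − [p,r] + [p,q]. For instance
  ∂[1,2,8] = [2,8] − [1,8] + [1,2],
  ∂[2,3,4] = [3,4] − [2,4] + [2,3].
This gives a 24×16 integer matrix of rank 15; reducing to Smith normal form yields diagonal entries (1,1,1,1,1,1,1,1,1,1,1,1,1,1,1).

Now H_k = ker ∂_k / im ∂_{k+1}, so:

  H_0: rank C_0 − rank ∂_1 = 8 − 7 = 1, and the invariant factors of ∂_1 are all 1, so H_0 = Z.
  H_1: rank ker ∂_1 − rank ∂_2 = (24 − 7) − 15 = 2, and the invariant factors of ∂_2 are all 1, so H_1 = Z^2.
  H_2: rank ker ∂_2 − rank ∂_3 = (16 − 15) − 0 = 1, and there is no ∂_3, so H_2 = Z.

As a check, the Euler characteristic is 8 − 24 + 16 = 0, which agrees with 1 − 2 + 1 = 0.

H_0 ≅ Z,  H_1 ≅ Z^2,  H_2 ≅ Z.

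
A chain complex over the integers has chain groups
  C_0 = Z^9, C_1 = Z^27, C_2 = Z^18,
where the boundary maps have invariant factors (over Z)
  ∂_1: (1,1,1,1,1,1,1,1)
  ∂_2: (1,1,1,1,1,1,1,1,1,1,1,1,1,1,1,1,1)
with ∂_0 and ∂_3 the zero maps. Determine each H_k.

H_0: b_0 = 9 − 0 − 8 = 1; torsion from ∂_1 factors > 1: none. So H_0 = Z.
H_1: b_1 = 27 − 8 − 17 = 2; torsion from ∂_2 factors > 1: none. So H_1 = Z^2.
H_2: b_2 = 18 − 17 − 0 = 1; torsion from ∂_3 factors > 1: none. So H_2 = Z.

H_0 = Z,  H_1 = Z^2,  H_2 = Z.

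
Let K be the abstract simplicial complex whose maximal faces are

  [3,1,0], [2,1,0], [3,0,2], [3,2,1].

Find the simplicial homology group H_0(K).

H_0 = Z.

Take the total order 0 < 1 < 2 < 3 on the vertex set. Then K (dimension 2) consists of the simplices:

  0-simplices (4): [0], [1], [2], [3]
  1-simplices (6): [0,1], [0,2], [0,3], [1,2], [1,3], [2,3]
  2-simplices (4): [0,1,2], [0,1,3], [0,2,3], [1,2,3]

Hence C_0 ≅ Z^4, C_1 ≅ Z^6, C_2 ≅ Z^4.

Boundary ∂_1: C_1 → C_0 sends each edge [p,q] (with p < q) to q − p. For instance
  ∂[1,3] = [3] − [1].
As a 4×6 matrix over Z this has rank 3, with invariant factors (1,1,1).

The boundary map ∂_2: C_2 → C_1 maps a triangle to the signed sum of its edges. For instance
  ∂[1,2,3] = [2,3] − [1,3] + [1,2],
  ∂[0,1,2] = [1,2] − [0,2] + [0,1].
The 6×4 boundary matrix has rank 3 and Smith normal form diag(1,1,1).

Computing H_k = (kernel of ∂_k) / (image of ∂_{k+1}):

  H_0: rank C_0 − rank ∂_1 = 4 − 3 = 1, and the invariant factors of ∂_1 are all 1, so H_0 ≅ Z.

(K is a triangulation of the 2-sphere S^2.)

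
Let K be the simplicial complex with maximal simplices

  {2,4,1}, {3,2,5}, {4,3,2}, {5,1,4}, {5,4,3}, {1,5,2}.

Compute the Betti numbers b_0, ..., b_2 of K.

Take the total order 1 < 2 < 3 < 4 < 5 on the vertex set. Then K (dimension 2) consists of the simplices:

  0-simplices (5): [1], [2], [3], [4], [5]
  1-simplices (9): [1,2], [1,4], [1,5], [2,3], [2,4], [2,5], [3,4], [3,5], [4,5]
  2-simplices (6): [1,2,4], [1,2,5], [1,4,5], [2,3,4], [2,3,5], [3,4,5]

giving chain groups C_0 ≅ Z^5, C_1 ≅ Z^9, C_2 ≅ Z^6.

∂_1: C_1 → C_0 sends each edge [p,q] (with p < q) to q − p. For instance
  ∂[1,4] = [4] − [1].
As a 5×9 matrix over Z this has rank 4, with invariant factors (1,1,1,1).

∂_2: C_2 → C_1 maps a triangle to the signed sum of its edges. For instance
  ∂[2,3,5] = [3,5] − [2,5] + [2,3],
  ∂[1,2,4] = [2,4] − [1,4] + [1,2].
The resulting 9×6 matrix has rank 5, and its Smith normal form has invariant factors (1,1,1,1,1).

Reading off H_k = ker ∂_k / im ∂_{k+1}:

  H_0: rank C_0 − rank ∂_1 = 5 − 4 = 1, and the invariant factors of ∂_1 are all 1, so H_0 ≅ Z.
  H_1: rank ker ∂_1 − rank ∂_2 = (9 − 4) − 5 = 0, and the invariant factors of ∂_2 are all 1, so H_1 ≅ 0.
  H_2: rank ker ∂_2 − rank ∂_3 = (6 − 5) − 0 = 1, and there is no ∂_3, so H_2 ≅ Z.

As a check, the Euler characteristic is 5 − 9 + 6 = 2, which agrees with 1 − 0 + 1 = 2.

Hence the Betti numbers are b_0 = 1, b_1 = 0, b_2 = 1.

b_0 = 1, b_1 = 0, b_2 = 1.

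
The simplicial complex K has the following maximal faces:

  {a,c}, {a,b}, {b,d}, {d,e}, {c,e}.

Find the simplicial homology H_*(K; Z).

K has 5 vertices, 5 edges.
rank ∂_0 = 0, rank ∂_1 = 4 ⇒ b_0 = 5 − 0 − 4 = 1; all invariant factors of ∂_1 are 1 so no torsion. So H_0 = Z.
rank ∂_1 = 4, rank ∂_2 = 0 ⇒ b_1 = 5 − 4 − 0 = 1. So H_1 = Z.

H_0 = Z,  H_1 = Z.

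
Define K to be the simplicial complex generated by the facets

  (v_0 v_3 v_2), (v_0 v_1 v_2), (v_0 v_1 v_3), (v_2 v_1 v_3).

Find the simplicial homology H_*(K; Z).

Order the vertices as v_0 < v_1 < v_2 < v_3. Listing each simplex with vertices in this order, K has dimension 2 with simplices:

  0-simplices (4): [v_0], [v_1], [v_2], [v_3]
  1-simplices (6): [v_0,v_1], [v_0,v_2], [v_0,v_3], [v_1,v_2], [v_1,v_3], [v_2,v_3]
  2-simplices (4): [v_0,v_1,v_2], [v_0,v_1,v_3], [v_0,v_2,v_3], [v_1,v_2,v_3]

Hence C_0 ≅ Z^4, C_1 ≅ Z^6, C_2 ≅ Z^4.

The boundary map ∂_1: C_1 → C_0 is given by ∂[p,q] = [q] − [p]. For instance
  ∂[v_2,v_3] = [v_3] − [v_2].
The resulting 4×6 matrix has rank 3, and its Smith normal form has invariant factors (1,1,1).

The boundary map ∂_2: C_2 → C_1 sends each 2-simplex [p,q,r] to [q,r] − [p,r] + [p,q]. For instance
  ∂[v_0,v_2,v_3] = [v_2,v_3] − [v_0,v_3] + [v_0,v_2],
  ∂[v_0,v_1,v_2] = [v_1,v_2] − [v_0,v_2] + [v_0,v_1].
The resulting 6×4 matrix has rank 3, and its Smith normal form has invariant factors (1,1,1).

Computing H_k = (kernel of ∂_k) / (image of ∂_{k+1}):

  H_0: rank C_0 − rank ∂_1 = 4 − 3 = 1, and the invariant factors of ∂_1 are all 1, so H_0 = Z.
  H_1: rank ker ∂_1 − rank ∂_2 = (6 − 3) − 3 = 0, and the invariant factors of ∂_2 are all 1, so H_1 = 0.
  H_2: rank ker ∂_2 − rank ∂_3 = (4 − 3) − 0 = 1, and there is no ∂_3, so H_2 = Z.

H_0 ≅ Z,  H_1 = 0,  H_2 ≅ Z.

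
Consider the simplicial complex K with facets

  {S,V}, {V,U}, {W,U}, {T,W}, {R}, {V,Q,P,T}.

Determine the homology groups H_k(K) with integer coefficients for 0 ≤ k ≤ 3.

We work with the vertex ordering P < Q < R < S < T < U < V < W. The simplices of K, each written with vertices in increasing order, are:

  0-simplices (8): P, Q, R, S, T, U, V, W
  1-simplices (10): PQ, PT, PV, QT, QV, SV, TV, TW, UV, UW
  2-simplices (4): PQT, PQV, PTV, QTV
  3-simplices (1): PQTV

so the chain groups are C_0 ≅ Z^8, C_1 ≅ Z^10, C_2 ≅ Z^4, C_3 ≅ Z^1.

∂_1: C_1 → C_0 is given by ∂[p,q] = [q] − [p]. For instance
  ∂TV = V − T.
As a 8×10 matrix over Z this has rank 6, with invariant factors (1,1,1,1,1,1).

∂_2: C_2 → C_1 acts by ∂[p,q,r] = [q,r] − [p,r] + [p,q]. For instance
  ∂PTV = TV − PV + PT,
  ∂QTV = TV − QV + QT.
The resulting 10×4 matrix has rank 3, and its Smith normal form has invariant factors (1,1,1).

∂_3: C_3 → C_2 sends each 3-simplex σ to the alternating sum Σ_i (−1)^i (σ with its i-th vertex removed). For instance
  ∂PQTV = QTV − PTV + PQV − PQT.
The 4×1 boundary matrix has rank 1 and Smith normal form diag(1).

From H_k ≅ ker(∂_k) / im(∂_{k+1}) we obtain:

  H_0: rank C_0 − rank ∂_1 = 8 − 6 = 2, and the invariant factors of ∂_1 are all 1, so H_0 ≅ Z^2.
  H_1: rank ker ∂_1 − rank ∂_2 = (10 − 6) − 3 = 1, and the invariant factors of ∂_2 are all 1, so H_1 ≅ Z.
  H_2: rank ker ∂_2 − rank ∂_3 = (4 − 3) − 1 = 0, and the invariant factors of ∂_3 are all 1, so H_2 ≅ 0.
  H_3: rank ker ∂_3 − rank ∂_4 = (1 − 1) − 0 = 0, and there is no ∂_4, so H_3 ≅ 0.

H_0 = Z^2,  H_1 = Z,  H_2 = 0,  H_3 = 0.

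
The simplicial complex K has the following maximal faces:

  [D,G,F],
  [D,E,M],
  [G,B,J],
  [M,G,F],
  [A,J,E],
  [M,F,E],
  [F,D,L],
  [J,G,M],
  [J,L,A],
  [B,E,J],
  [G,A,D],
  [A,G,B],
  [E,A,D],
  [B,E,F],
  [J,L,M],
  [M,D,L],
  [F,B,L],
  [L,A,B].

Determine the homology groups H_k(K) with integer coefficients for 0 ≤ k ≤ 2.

H_0 ≅ Z,  H_1 ≅ Z ⊕ Z/2,  H_2 = 0.

Fix the vertex order A < B < D < E < F < G < J < L < M and write every simplex with vertices in increasing order. Then dim K = 2 and the simplices of K are:

  0-simplices (9): A, B, D, E, F, G, J, L, M
  1-simplices (27): AB, AD, AE, AG, AJ, AL, BE, BF, BG, BJ, BL, DE, DF, DG, DL, DM, EF, EJ, EM, FG, FL, FM, GJ, GM, JL, JM, LM
  2-simplices (18): ABG, ABL, ADE, ADG, AEJ, AJL, BEF, BEJ, BFL, BGJ, DEM, DFG, DFL, DLM, EFM, FGM, GJM, JLM

giving chain groups C_0 ≅ Z^9, C_1 ≅ Z^27, C_2 ≅ Z^18.

Boundary ∂_1: C_1 → C_0 is given by ∂[p,q] = [q] − [p].
The resulting 9×27 matrix has rank 8, and its Smith normal form has invariant factors (1,1,1,1,1,1,1,1).

Boundary ∂_2: C_2 → C_1 maps a triangle to the signed sum of its edges. For instance
  ∂GJM = JM − GM + GJ,
  ∂FGM = GM − FM + FG.
As a 27×18 matrix over Z this has rank 18, with invariant factors (1,1,1,1,1,1,1,1,1,1,1,1,1,1,1,1,1,2).

Computing H_k = (kernel of ∂_k) / (image of ∂_{k+1}):

  H_0: rank C_0 − rank ∂_1 = 9 − 8 = 1, and the invariant factors of ∂_1 are all 1, so H_0 = Z.
  H_1: rank ker ∂_1 − rank ∂_2 = (27 − 8) − 18 = 1, and ∂_2 has invariant factor 2 > 1, so H_1 = Z ⊕ Z/2.
  H_2: rank ker ∂_2 − rank ∂_3 = (18 − 18) − 0 = 0, and there is no ∂_3, so H_2 = 0.

(K is a triangulation of the Klein bottle.)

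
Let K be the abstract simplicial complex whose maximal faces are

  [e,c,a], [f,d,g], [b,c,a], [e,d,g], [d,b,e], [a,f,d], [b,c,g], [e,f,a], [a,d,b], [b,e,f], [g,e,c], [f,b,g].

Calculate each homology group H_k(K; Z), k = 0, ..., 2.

Order the vertices as a < b < c < d < e < f < g. Listing each simplex with vertices in this order, K has dimension 2 with simplices:

  0-simplices (7): a, b, c, d, e, f, g
  1-simplices (18): ab, ac, ad, ae, af, bc, bd, be, bf, bg, ce, cg, de, df, dg, ef, eg, fg
  2-simplices (12): abc, abd, ace, adf, aef, bcg, bde, bef, bfg, ceg, deg, dfg

Hence C_0 ≅ Z^7, C_1 ≅ Z^18, C_2 ≅ Z^12.

Boundary ∂_1: C_1 → C_0 maps an edge to its endpoints' difference, ∂[p,q] = q − p. For instance
  ∂de = e − d.
As a 7×18 matrix over Z this has rank 6, with invariant factors (1,1,1,1,1,1).

The boundary map ∂_2: C_2 → C_1 acts by ∂[p,q,r] = [q,r] − [p,r] + [p,q]. For instance
  ∂abc = bc − ac + ab,
  ∂ceg = eg − cg + ce.
This gives a 18×12 integer matrix of rank 12; reducing to Smith normal form yields diagonal entries (1,1,1,1,1,1,1,1,1,1,1,2).

Computing H_k = (kernel of ∂_k) / (image of ∂_{k+1}):

  H_0: rank C_0 − rank ∂_1 = 7 − 6 = 1, and the invariant factors of ∂_1 are all 1, so H_0 ≅ Z.
  H_1: rank ker ∂_1 − rank ∂_2 = (18 − 6) − 12 = 0, and ∂_2 has invariant factor 2 > 1, so H_1 ≅ Z/2.
  H_2: rank ker ∂_2 − rank ∂_3 = (12 − 12) − 0 = 0, and there is no ∂_3, so H_2 ≅ 0.

(K is a triangulation of the real projective plane RP^2.)

H_0 = Z,  H_1 = Z/2,  H_2 = 0.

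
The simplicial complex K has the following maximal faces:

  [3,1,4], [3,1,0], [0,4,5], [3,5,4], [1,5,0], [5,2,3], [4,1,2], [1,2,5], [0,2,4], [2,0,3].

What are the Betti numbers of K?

K has 6 vertices, 15 edges, 10 triangles.
rank ∂_0 = 0, rank ∂_1 = 5 ⇒ b_0 = 6 − 0 − 5 = 1; all invariant factors of ∂_1 are 1 so no torsion. So H_0 = Z.
rank ∂_1 = 5, rank ∂_2 = 10 ⇒ b_1 = 15 − 5 − 10 = 0; ∂_2 has invariant factor(s) [2] giving torsion. So H_1 = Z/2.
rank ∂_2 = 10, rank ∂_3 = 0 ⇒ b_2 = 10 − 10 − 0 = 0. So H_2 = 0.

b_0 = 1, b_1 = 0, b_2 = 0.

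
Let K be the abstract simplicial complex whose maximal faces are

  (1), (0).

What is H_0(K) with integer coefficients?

H_0 = Z^2.

K has 2 vertices.
rank ∂_0 = 0, rank ∂_1 = 0 ⇒ b_0 = 2 − 0 − 0 = 2. So H_0 ≅ Z^2.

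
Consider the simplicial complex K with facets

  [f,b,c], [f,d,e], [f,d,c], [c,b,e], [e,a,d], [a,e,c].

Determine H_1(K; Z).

Take the total order a < b < c < d < e < f on the vertex set. Then K (dimension 2) consists of the simplices:

  0-simplices (6): a, b, c, d, e, f
  1-simplices (12): ac, ad, ae, bc, be, bf, cd, ce, cf, de, df, ef
  2-simplices (6): ace, ade, bce, bcf, cdf, def

giving chain groups C_0 ≅ Z^6, C_1 ≅ Z^12, C_2 ≅ Z^6.

Boundary ∂_1: C_1 → C_0 is given by ∂[p,q] = [q] − [p].
As a 6×12 matrix over Z this has rank 5, with invariant factors (1,1,1,1,1).

∂_2: C_2 → C_1 sends each 2-simplex [p,q,r] to [q,r] − [p,r] + [p,q]. For instance
  ∂ade = de − ae + ad,
  ∂bcf = cf − bf + bc.
The 12×6 boundary matrix has rank 6 and Smith normal form diag(1,1,1,1,1,1).

From H_k ≅ ker(∂_k) / im(∂_{k+1}) we obtain:

  H_1: rank ker ∂_1 − rank ∂_2 = (12 − 5) − 6 = 1, and the invariant factors of ∂_2 are all 1, so H_1 ≅ Z.

H_1 ≅ Z.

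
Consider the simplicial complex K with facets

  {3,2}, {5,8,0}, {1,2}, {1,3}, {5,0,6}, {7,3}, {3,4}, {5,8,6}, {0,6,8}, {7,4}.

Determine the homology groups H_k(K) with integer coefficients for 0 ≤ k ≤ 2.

H_0 = Z^2,  H_1 = Z^2,  H_2 = Z.

Take the total order 0 < 1 < 2 < 3 < 4 < 5 < 6 < 7 < 8 on the vertex set. Then K (dimension 2) consists of the simplices:

  0-simplices (9): [0], [1], [2], [3], [4], [5], [6], [7], [8]
  1-simplices (12): [0,5], [0,6], [0,8], [1,2], [1,3], [2,3], [3,4], [3,7], [4,7], [5,6], [5,8], [6,8]
  2-simplices (4): [0,5,6], [0,5,8], [0,6,8], [5,6,8]

giving chain groups C_0 ≅ Z^9, C_1 ≅ Z^12, C_2 ≅ Z^4.

The boundary map ∂_1: C_1 → C_0 is given by ∂[p,q] = [q] − [p].
The 9×12 boundary matrix has rank 7 and Smith normal form diag(1,1,1,1,1,1,1).

Boundary ∂_2: C_2 → C_1 acts by ∂[p,q,r] = [q,r] − [p,r] + [p,q]. For instance
  ∂[0,5,6] = [5,6] − [0,6] + [0,5],
  ∂[0,5,8] = [5,8] − [0,8] + [0,5].
This gives a 12×4 integer matrix of rank 3; reducing to Smith normal form yields diagonal entries (1,1,1).

Now H_k = ker ∂_k / im ∂_{k+1}, so:

  H_0: rank C_0 − rank ∂_1 = 9 − 7 = 2, and the invariant factors of ∂_1 are all 1, so H_0 = Z^2.
  H_1: rank ker ∂_1 − rank ∂_2 = (12 − 7) − 3 = 2, and the invariant factors of ∂_2 are all 1, so H_1 = Z^2.
  H_2: rank ker ∂_2 − rank ∂_3 = (4 − 3) − 0 = 1, and there is no ∂_3, so H_2 = Z.

As a check, the Euler characteristic is 9 − 12 + 4 = 1, which agrees with 2 − 2 + 1 = 1.
(K is a triangulation of the disjoint union of the 2-sphere S^2 and a wedge of 2 circles.)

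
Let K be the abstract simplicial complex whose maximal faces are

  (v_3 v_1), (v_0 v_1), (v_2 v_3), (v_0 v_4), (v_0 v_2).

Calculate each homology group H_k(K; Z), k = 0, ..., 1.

We work with the vertex ordering v_0 < v_1 < v_2 < v_3 < v_4. The simplices of K, each written with vertices in increasing order, are:

  0-simplices (5): [v_0], [v_1], [v_2], [v_3], [v_4]
  1-simplices (5): [v_0,v_1], [v_0,v_2], [v_0,v_4], [v_1,v_3], [v_2,v_3]

giving chain groups C_0 ≅ Z^5, C_1 ≅ Z^5.

∂_1: C_1 → C_0 maps an edge to its endpoints' difference, ∂[p,q] = q − p.
This gives a 5×5 integer matrix of rank 4; reducing to Smith normal form yields diagonal entries (1,1,1,1).

From H_k ≅ ker(∂_k) / im(∂_{k+1}) we obtain:

  H_0: rank C_0 − rank ∂_1 = 5 − 4 = 1, and the invariant factors of ∂_1 are all 1, so H_0 ≅ Z.
  H_1: rank ker ∂_1 − rank ∂_2 = (5 − 4) − 0 = 1, and there is no ∂_2, so H_1 ≅ Z.

As a check, the Euler characteristic is 5 − 5 = 0, which agrees with 1 − 1 = 0.

H_0 ≅ Z,  H_1 ≅ Z.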